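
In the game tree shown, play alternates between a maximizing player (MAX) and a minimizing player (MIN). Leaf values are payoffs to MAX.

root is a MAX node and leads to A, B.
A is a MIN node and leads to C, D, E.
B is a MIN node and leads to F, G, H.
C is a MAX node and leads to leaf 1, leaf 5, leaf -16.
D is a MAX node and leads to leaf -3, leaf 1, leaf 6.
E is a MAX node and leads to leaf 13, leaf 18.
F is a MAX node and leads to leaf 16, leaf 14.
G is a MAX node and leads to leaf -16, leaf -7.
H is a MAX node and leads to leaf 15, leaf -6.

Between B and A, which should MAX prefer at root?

F (MAX): max(16, 14) = 16
G (MAX): max(-16, -7) = -7
H (MAX): max(15, -6) = 15
B (MIN): min(16, -7, 15) = -7
C (MAX): max(1, 5, -16) = 5
D (MAX): max(-3, 1, 6) = 6
E (MAX): max(13, 18) = 18
A (MIN): min(5, 6, 18) = 5
MAX prefers the higher value; B=-7, A=5. A is better since 5 > -7.

A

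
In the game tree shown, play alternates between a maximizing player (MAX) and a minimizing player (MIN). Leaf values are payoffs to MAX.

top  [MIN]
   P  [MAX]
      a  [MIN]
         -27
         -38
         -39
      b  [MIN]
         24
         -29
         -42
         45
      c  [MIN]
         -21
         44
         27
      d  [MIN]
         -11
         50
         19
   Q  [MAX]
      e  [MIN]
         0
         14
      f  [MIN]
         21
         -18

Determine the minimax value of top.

a (MIN): min(-27, -38, -39) = -39
b (MIN): min(24, -29, -42, 45) = -42
c (MIN): min(-21, 44, 27) = -21
d (MIN): min(-11, 50, 19) = -11
P (MAX): max(-39, -42, -21, -11) = -11
e (MIN): min(0, 14) = 0
f (MIN): min(21, -18) = -18
Q (MAX): max(0, -18) = 0
top (MIN): min(-11, 0) = -11

-11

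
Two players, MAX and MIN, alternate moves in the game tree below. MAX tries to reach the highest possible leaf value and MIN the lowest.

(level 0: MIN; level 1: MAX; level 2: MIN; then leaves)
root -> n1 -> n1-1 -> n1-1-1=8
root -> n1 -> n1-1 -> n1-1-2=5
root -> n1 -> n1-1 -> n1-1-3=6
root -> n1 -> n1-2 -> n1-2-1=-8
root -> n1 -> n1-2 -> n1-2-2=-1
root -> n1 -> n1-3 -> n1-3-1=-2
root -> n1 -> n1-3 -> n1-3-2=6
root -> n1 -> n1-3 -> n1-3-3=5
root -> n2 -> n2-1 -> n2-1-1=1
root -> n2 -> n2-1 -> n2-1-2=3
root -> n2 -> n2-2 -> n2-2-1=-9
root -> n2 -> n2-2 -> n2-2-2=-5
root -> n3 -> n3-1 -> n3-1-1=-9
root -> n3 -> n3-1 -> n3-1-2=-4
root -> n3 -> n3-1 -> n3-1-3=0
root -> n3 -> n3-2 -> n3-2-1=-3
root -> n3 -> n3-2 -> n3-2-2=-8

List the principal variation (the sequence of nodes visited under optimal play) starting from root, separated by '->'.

n1-1 (MIN): min(8, 5, 6) = 5
n1-2 (MIN): min(-8, -1) = -8
n1-3 (MIN): min(-2, 6, 5) = -2
n1 (MAX): max(5, -8, -2) = 5
n2-1 (MIN): min(1, 3) = 1
n2-2 (MIN): min(-9, -5) = -9
n2 (MAX): max(1, -9) = 1
n3-1 (MIN): min(-9, -4, 0) = -9
n3-2 (MIN): min(-3, -8) = -8
n3 (MAX): max(-9, -8) = -8
root (MIN): min(5, 1, -8) = -8
At root, MIN picks n3 (lowest: -8).
At n3, MAX picks n3-2 (highest: -8).
At n3-2, MIN picks n3-2-2 (lowest: -8).
Terminal value -8.

root -> n3 -> n3-2 -> n3-2-2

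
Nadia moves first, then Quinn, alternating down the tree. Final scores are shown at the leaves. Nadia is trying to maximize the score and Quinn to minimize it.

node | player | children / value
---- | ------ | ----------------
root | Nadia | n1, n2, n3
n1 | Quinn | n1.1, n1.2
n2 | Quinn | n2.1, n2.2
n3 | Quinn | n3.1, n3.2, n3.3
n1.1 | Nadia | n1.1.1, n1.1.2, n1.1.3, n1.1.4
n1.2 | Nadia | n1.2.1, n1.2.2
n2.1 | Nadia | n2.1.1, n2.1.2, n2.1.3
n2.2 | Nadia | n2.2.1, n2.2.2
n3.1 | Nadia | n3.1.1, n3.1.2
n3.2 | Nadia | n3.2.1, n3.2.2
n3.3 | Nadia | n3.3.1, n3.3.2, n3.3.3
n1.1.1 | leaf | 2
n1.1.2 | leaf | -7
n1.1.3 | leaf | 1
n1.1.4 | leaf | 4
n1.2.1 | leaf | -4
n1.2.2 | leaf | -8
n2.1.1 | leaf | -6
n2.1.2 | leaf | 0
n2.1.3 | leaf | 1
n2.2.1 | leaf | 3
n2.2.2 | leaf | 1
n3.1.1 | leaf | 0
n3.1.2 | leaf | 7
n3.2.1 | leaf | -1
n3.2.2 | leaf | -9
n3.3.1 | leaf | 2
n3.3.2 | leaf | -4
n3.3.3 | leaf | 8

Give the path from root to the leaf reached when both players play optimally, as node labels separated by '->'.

root -> n2 -> n2.1 -> n2.1.3

n1.1 (Nadia): max(2, -7, 1, 4) = 4
n1.2 (Nadia): max(-4, -8) = -4
n1 (Quinn): min(4, -4) = -4
n2.1 (Nadia): max(-6, 0, 1) = 1
n2.2 (Nadia): max(3, 1) = 3
n2 (Quinn): min(1, 3) = 1
n3.1 (Nadia): max(0, 7) = 7
n3.2 (Nadia): max(-1, -9) = -1
n3.3 (Nadia): max(2, -4, 8) = 8
n3 (Quinn): min(7, -1, 8) = -1
root (Nadia): max(-4, 1, -1) = 1
At root, Nadia picks n2 (highest: 1).
At n2, Quinn picks n2.1 (lowest: 1).
At n2.1, Nadia picks n2.1.3 (highest: 1).
Terminal value 1.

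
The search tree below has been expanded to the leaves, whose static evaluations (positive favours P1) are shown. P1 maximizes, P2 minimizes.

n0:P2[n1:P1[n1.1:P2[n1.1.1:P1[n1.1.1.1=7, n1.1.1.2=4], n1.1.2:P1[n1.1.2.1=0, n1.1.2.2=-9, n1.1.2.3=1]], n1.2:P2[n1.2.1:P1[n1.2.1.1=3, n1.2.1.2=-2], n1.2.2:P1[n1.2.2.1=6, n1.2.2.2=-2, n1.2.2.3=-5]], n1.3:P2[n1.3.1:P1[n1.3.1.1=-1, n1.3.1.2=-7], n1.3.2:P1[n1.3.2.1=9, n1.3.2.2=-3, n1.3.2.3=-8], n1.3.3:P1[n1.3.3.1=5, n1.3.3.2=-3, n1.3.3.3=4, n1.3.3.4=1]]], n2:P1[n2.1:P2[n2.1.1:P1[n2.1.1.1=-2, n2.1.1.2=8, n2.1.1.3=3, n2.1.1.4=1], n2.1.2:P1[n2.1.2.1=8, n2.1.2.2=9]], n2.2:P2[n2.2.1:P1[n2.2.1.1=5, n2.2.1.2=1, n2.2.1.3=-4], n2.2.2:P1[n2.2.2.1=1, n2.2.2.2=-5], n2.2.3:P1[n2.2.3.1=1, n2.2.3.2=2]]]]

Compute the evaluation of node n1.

3

n1.1.1 (P1): max(7, 4) = 7
n1.1.2 (P1): max(0, -9, 1) = 1
n1.1 (P2): min(7, 1) = 1
n1.2.1 (P1): max(3, -2) = 3
n1.2.2 (P1): max(6, -2, -5) = 6
n1.2 (P2): min(3, 6) = 3
n1.3.1 (P1): max(-1, -7) = -1
n1.3.2 (P1): max(9, -3, -8) = 9
n1.3.3 (P1): max(5, -3, 4, 1) = 5
n1.3 (P2): min(-1, 9, 5) = -1
n1 (P1): max(1, 3, -1) = 3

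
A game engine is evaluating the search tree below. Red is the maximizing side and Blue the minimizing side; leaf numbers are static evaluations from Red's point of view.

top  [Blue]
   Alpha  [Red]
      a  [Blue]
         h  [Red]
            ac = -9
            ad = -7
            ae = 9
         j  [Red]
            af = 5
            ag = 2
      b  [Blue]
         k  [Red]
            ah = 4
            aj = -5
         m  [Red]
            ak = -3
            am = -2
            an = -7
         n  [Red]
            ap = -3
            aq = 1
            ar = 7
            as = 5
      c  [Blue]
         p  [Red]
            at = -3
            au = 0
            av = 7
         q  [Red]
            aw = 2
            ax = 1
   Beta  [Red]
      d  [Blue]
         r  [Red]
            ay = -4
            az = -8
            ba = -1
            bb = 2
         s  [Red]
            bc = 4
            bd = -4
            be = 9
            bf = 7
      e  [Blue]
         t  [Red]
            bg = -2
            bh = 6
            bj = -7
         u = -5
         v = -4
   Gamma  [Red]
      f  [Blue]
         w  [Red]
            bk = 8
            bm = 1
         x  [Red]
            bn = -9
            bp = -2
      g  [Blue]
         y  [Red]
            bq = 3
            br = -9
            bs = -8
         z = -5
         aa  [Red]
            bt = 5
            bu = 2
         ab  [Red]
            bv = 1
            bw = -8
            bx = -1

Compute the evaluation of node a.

5

h (Red): max(-9, -7, 9) = 9
j (Red): max(5, 2) = 5
a (Blue): min(9, 5) = 5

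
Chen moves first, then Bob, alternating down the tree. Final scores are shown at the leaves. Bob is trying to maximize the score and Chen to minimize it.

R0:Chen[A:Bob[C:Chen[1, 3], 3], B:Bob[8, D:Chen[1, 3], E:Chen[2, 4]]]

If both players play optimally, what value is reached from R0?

3

C (Chen): min(1, 3) = 1
A (Bob): max(1, 3) = 3
D (Chen): min(1, 3) = 1
E (Chen): min(2, 4) = 2
B (Bob): max(8, 1, 2) = 8
R0 (Chen): min(3, 8) = 3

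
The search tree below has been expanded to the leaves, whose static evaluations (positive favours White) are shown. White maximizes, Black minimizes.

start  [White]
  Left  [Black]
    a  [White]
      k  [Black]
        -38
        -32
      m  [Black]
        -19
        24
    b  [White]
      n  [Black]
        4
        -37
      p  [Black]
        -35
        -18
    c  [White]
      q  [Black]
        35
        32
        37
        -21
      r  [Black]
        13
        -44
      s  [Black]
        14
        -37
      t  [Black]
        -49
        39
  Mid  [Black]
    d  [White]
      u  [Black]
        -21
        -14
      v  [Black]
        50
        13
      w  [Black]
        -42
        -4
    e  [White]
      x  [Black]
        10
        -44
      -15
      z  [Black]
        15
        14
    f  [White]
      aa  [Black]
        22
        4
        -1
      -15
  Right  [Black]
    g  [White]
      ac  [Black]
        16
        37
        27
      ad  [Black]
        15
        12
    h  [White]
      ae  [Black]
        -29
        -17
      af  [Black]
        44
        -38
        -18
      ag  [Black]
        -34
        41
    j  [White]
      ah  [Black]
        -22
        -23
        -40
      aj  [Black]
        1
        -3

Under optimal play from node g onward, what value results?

ac (Black): min(16, 37, 27) = 16
ad (Black): min(15, 12) = 12
g (White): max(16, 12) = 16

16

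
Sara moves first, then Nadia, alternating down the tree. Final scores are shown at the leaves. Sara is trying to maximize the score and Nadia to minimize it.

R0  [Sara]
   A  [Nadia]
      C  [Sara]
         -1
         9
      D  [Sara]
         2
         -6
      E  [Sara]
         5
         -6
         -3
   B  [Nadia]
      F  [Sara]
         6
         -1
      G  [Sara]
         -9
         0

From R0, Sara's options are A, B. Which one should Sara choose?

A

C (Sara): max(-1, 9) = 9
D (Sara): max(2, -6) = 2
E (Sara): max(5, -6, -3) = 5
A (Nadia): min(9, 2, 5) = 2
F (Sara): max(6, -1) = 6
G (Sara): max(-9, 0) = 0
B (Nadia): min(6, 0) = 0
R0 (Sara): max(2, 0) = 2
Sara at R0 wants the highest of {A=2, B=0}, so chooses A.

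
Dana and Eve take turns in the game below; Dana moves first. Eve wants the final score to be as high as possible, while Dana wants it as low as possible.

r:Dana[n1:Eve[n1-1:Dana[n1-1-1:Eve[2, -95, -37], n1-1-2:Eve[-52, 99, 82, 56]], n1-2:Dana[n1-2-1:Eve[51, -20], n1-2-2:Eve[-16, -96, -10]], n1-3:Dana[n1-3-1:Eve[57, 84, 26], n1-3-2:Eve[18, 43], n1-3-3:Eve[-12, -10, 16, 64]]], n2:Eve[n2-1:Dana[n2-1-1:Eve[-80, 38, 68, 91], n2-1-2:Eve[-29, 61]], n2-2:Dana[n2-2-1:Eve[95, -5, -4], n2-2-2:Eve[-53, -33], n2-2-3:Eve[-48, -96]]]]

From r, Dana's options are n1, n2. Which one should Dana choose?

n1-1-1 (Eve): max(2, -95, -37) = 2
n1-1-2 (Eve): max(-52, 99, 82, 56) = 99
n1-1 (Dana): min(2, 99) = 2
n1-2-1 (Eve): max(51, -20) = 51
n1-2-2 (Eve): max(-16, -96, -10) = -10
n1-2 (Dana): min(51, -10) = -10
n1-3-1 (Eve): max(57, 84, 26) = 84
n1-3-2 (Eve): max(18, 43) = 43
n1-3-3 (Eve): max(-12, -10, 16, 64) = 64
n1-3 (Dana): min(84, 43, 64) = 43
n1 (Eve): max(2, -10, 43) = 43
n2-1-1 (Eve): max(-80, 38, 68, 91) = 91
n2-1-2 (Eve): max(-29, 61) = 61
n2-1 (Dana): min(91, 61) = 61
n2-2-1 (Eve): max(95, -5, -4) = 95
n2-2-2 (Eve): max(-53, -33) = -33
n2-2-3 (Eve): max(-48, -96) = -48
n2-2 (Dana): min(95, -33, -48) = -48
n2 (Eve): max(61, -48) = 61
r (Dana): min(43, 61) = 43
Dana at r wants the lowest of {n1=43, n2=61}, so chooses n1.

n1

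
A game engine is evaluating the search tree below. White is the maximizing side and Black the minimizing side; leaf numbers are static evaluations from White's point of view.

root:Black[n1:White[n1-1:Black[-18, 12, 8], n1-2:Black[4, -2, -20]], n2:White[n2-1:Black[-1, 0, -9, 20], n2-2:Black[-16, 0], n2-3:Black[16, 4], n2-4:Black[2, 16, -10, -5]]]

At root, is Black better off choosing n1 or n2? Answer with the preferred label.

n1-1 (Black): min(-18, 12, 8) = -18
n1-2 (Black): min(4, -2, -20) = -20
n1 (White): max(-18, -20) = -18
n2-1 (Black): min(-1, 0, -9, 20) = -9
n2-2 (Black): min(-16, 0) = -16
n2-3 (Black): min(16, 4) = 4
n2-4 (Black): min(2, 16, -10, -5) = -10
n2 (White): max(-9, -16, 4, -10) = 4
Black prefers the lower value; n1=-18, n2=4. n1 is better since -18 < 4.

n1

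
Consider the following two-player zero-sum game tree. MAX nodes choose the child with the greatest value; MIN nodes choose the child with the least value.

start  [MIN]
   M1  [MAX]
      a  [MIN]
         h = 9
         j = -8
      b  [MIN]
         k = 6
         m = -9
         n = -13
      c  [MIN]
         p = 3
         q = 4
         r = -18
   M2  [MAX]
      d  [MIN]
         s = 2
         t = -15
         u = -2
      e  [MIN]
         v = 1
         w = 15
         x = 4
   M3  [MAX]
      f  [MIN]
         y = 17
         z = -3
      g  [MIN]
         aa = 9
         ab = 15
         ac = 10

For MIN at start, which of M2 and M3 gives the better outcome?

d (MIN): min(2, -15, -2) = -15
e (MIN): min(1, 15, 4) = 1
M2 (MAX): max(-15, 1) = 1
f (MIN): min(17, -3) = -3
g (MIN): min(9, 15, 10) = 9
M3 (MAX): max(-3, 9) = 9
MIN prefers the lower value; M2=1, M3=9. M2 is better since 1 < 9.

M2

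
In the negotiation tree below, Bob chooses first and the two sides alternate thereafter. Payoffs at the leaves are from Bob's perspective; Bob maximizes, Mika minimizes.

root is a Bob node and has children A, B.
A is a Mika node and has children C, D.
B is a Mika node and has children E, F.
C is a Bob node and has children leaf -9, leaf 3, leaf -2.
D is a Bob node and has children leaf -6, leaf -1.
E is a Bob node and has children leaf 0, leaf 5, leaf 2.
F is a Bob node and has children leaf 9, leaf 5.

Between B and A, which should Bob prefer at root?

E (Bob): max(0, 5, 2) = 5
F (Bob): max(9, 5) = 9
B (Mika): min(5, 9) = 5
C (Bob): max(-9, 3, -2) = 3
D (Bob): max(-6, -1) = -1
A (Mika): min(3, -1) = -1
Bob prefers the higher value; B=5, A=-1. B is better since 5 > -1.

B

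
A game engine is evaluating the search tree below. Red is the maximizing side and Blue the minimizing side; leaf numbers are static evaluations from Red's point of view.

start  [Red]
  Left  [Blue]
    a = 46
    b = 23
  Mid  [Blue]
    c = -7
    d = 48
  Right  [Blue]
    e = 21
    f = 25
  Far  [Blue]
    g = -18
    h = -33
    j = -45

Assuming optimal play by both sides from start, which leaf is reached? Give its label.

Left (Blue): min(46, 23) = 23
Mid (Blue): min(-7, 48) = -7
Right (Blue): min(21, 25) = 21
Far (Blue): min(-18, -33, -45) = -45
start (Red): max(23, -7, 21, -45) = 23
At start, Red picks Left (highest: 23).
At Left, Blue picks b (lowest: 23).
Terminal value 23.

b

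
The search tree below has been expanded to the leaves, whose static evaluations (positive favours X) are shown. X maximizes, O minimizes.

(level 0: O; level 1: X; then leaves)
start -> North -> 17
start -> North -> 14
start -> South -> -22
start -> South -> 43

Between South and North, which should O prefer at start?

North

South (X): max(-22, 43) = 43
North (X): max(17, 14) = 17
O prefers the lower value; South=43, North=17. North is better since 17 < 43.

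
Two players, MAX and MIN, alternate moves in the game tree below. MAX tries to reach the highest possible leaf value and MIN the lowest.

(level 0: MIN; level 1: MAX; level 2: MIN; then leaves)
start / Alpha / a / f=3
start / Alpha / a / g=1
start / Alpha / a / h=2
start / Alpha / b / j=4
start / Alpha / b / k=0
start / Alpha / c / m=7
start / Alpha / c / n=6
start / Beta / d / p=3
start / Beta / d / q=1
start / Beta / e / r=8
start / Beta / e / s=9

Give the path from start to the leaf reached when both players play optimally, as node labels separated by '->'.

start -> Alpha -> c -> n

a (MIN): min(3, 1, 2) = 1
b (MIN): min(4, 0) = 0
c (MIN): min(7, 6) = 6
Alpha (MAX): max(1, 0, 6) = 6
d (MIN): min(3, 1) = 1
e (MIN): min(8, 9) = 8
Beta (MAX): max(1, 8) = 8
start (MIN): min(6, 8) = 6
At start, MIN picks Alpha (lowest: 6).
At Alpha, MAX picks c (highest: 6).
At c, MIN picks n (lowest: 6).
Terminal value 6.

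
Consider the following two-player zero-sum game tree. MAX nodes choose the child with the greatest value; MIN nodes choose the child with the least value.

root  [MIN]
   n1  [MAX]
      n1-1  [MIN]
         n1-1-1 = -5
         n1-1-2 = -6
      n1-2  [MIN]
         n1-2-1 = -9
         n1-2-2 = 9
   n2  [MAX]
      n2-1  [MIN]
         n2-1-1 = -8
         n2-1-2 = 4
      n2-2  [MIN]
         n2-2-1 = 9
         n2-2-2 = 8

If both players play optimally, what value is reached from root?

-6

n1-1 (MIN): min(-5, -6) = -6
n1-2 (MIN): min(-9, 9) = -9
n1 (MAX): max(-6, -9) = -6
n2-1 (MIN): min(-8, 4) = -8
n2-2 (MIN): min(9, 8) = 8
n2 (MAX): max(-8, 8) = 8
root (MIN): min(-6, 8) = -6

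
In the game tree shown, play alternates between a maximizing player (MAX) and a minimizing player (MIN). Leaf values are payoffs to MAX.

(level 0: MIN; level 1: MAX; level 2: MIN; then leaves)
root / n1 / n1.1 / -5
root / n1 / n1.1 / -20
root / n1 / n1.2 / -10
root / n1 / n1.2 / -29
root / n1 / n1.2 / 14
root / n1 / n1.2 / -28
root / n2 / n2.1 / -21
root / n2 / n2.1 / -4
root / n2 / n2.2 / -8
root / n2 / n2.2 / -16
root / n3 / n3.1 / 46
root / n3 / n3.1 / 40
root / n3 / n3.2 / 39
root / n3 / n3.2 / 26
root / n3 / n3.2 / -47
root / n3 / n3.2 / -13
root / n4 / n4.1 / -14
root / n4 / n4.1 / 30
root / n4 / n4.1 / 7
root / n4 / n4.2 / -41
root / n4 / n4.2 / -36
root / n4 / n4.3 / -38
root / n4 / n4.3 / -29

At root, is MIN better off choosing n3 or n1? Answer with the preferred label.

n1

n3.1 (MIN): min(46, 40) = 40
n3.2 (MIN): min(39, 26, -47, -13) = -47
n3 (MAX): max(40, -47) = 40
n1.1 (MIN): min(-5, -20) = -20
n1.2 (MIN): min(-10, -29, 14, -28) = -29
n1 (MAX): max(-20, -29) = -20
MIN prefers the lower value; n3=40, n1=-20. n1 is better since -20 < 40.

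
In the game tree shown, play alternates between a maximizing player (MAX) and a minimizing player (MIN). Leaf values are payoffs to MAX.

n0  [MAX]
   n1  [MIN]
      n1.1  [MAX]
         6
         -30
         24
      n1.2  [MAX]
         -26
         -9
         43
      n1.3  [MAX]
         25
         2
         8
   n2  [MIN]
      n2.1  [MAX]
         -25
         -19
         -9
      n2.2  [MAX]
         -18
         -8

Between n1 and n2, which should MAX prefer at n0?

n1.1 (MAX): max(6, -30, 24) = 24
n1.2 (MAX): max(-26, -9, 43) = 43
n1.3 (MAX): max(25, 2, 8) = 25
n1 (MIN): min(24, 43, 25) = 24
n2.1 (MAX): max(-25, -19, -9) = -9
n2.2 (MAX): max(-18, -8) = -8
n2 (MIN): min(-9, -8) = -9
MAX prefers the higher value; n1=24, n2=-9. n1 is better since 24 > -9.

n1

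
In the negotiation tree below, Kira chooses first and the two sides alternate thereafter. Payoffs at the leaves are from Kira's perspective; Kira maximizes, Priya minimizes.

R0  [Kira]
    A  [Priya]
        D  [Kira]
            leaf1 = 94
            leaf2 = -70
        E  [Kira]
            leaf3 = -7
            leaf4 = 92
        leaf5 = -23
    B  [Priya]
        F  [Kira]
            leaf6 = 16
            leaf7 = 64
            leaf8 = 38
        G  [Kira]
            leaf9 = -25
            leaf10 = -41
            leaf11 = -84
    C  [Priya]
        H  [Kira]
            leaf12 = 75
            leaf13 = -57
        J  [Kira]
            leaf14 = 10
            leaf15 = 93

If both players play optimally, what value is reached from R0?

D (Kira): max(94, -70) = 94
E (Kira): max(-7, 92) = 92
A (Priya): min(94, 92, -23) = -23
F (Kira): max(16, 64, 38) = 64
G (Kira): max(-25, -41, -84) = -25
B (Priya): min(64, -25) = -25
H (Kira): max(75, -57) = 75
J (Kira): max(10, 93) = 93
C (Priya): min(75, 93) = 75
R0 (Kira): max(-23, -25, 75) = 75

75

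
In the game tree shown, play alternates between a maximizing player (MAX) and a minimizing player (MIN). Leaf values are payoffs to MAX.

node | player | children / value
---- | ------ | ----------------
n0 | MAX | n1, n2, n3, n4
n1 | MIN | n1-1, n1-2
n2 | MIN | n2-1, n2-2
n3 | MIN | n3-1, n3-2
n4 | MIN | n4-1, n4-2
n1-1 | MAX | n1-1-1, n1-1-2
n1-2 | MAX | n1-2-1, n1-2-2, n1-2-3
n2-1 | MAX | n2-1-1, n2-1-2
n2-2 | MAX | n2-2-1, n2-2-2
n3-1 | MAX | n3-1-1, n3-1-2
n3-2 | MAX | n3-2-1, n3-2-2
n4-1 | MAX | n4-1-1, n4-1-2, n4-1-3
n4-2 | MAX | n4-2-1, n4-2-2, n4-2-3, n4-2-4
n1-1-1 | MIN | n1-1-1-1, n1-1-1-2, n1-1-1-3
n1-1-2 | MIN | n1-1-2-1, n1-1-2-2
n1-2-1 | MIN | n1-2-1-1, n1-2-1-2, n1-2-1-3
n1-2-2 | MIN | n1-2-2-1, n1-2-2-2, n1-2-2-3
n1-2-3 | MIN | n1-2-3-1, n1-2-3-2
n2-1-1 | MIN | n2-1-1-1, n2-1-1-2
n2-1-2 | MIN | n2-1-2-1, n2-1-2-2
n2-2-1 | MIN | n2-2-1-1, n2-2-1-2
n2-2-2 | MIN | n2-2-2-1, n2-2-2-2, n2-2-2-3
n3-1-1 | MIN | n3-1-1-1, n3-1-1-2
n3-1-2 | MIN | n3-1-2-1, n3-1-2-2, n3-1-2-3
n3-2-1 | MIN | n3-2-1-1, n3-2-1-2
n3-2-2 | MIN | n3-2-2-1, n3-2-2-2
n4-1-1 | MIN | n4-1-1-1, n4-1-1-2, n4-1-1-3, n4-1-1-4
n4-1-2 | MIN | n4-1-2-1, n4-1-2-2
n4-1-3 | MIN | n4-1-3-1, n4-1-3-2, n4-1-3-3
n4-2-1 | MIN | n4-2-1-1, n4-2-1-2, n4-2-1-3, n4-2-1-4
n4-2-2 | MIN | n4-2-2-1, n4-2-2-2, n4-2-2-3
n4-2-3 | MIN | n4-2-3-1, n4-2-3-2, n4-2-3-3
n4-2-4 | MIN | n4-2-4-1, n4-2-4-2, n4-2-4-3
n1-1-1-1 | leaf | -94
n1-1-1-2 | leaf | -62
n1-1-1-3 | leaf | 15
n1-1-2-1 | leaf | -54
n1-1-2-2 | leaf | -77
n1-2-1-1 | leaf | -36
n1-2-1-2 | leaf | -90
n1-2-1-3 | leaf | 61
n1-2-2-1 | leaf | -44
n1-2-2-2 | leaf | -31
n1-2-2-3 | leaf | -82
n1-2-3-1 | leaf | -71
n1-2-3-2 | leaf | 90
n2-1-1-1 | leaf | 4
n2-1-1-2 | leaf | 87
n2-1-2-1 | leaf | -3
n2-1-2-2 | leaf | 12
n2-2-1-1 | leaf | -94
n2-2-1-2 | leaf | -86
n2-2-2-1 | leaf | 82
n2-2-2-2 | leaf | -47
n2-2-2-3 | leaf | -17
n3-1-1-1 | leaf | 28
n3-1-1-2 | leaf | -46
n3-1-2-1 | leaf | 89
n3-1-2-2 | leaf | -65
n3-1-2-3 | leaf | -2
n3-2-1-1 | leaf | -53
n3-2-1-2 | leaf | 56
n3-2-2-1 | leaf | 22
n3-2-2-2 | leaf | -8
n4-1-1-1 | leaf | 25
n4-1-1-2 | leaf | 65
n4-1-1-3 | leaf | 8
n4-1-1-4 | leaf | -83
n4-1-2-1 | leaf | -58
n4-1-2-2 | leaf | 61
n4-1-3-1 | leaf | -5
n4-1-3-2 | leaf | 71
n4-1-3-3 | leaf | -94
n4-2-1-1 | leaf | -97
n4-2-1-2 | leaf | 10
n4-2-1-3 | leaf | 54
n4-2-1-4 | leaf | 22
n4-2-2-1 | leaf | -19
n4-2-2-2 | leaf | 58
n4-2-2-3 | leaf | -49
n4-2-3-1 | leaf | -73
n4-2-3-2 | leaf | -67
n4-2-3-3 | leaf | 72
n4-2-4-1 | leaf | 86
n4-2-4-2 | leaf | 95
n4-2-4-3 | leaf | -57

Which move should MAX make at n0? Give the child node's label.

n3

n1-1-1 (MIN): min(-94, -62, 15) = -94
n1-1-2 (MIN): min(-54, -77) = -77
n1-1 (MAX): max(-94, -77) = -77
n1-2-1 (MIN): min(-36, -90, 61) = -90
n1-2-2 (MIN): min(-44, -31, -82) = -82
n1-2-3 (MIN): min(-71, 90) = -71
n1-2 (MAX): max(-90, -82, -71) = -71
n1 (MIN): min(-77, -71) = -77
n2-1-1 (MIN): min(4, 87) = 4
n2-1-2 (MIN): min(-3, 12) = -3
n2-1 (MAX): max(4, -3) = 4
n2-2-1 (MIN): min(-94, -86) = -94
n2-2-2 (MIN): min(82, -47, -17) = -47
n2-2 (MAX): max(-94, -47) = -47
n2 (MIN): min(4, -47) = -47
n3-1-1 (MIN): min(28, -46) = -46
n3-1-2 (MIN): min(89, -65, -2) = -65
n3-1 (MAX): max(-46, -65) = -46
n3-2-1 (MIN): min(-53, 56) = -53
n3-2-2 (MIN): min(22, -8) = -8
n3-2 (MAX): max(-53, -8) = -8
n3 (MIN): min(-46, -8) = -46
n4-1-1 (MIN): min(25, 65, 8, -83) = -83
n4-1-2 (MIN): min(-58, 61) = -58
n4-1-3 (MIN): min(-5, 71, -94) = -94
n4-1 (MAX): max(-83, -58, -94) = -58
n4-2-1 (MIN): min(-97, 10, 54, 22) = -97
n4-2-2 (MIN): min(-19, 58, -49) = -49
n4-2-3 (MIN): min(-73, -67, 72) = -73
n4-2-4 (MIN): min(86, 95, -57) = -57
n4-2 (MAX): max(-97, -49, -73, -57) = -49
n4 (MIN): min(-58, -49) = -58
n0 (MAX): max(-77, -47, -46, -58) = -46
MAX at n0 wants the highest of {n1=-77, n2=-47, n3=-46, n4=-58}, so chooses n3.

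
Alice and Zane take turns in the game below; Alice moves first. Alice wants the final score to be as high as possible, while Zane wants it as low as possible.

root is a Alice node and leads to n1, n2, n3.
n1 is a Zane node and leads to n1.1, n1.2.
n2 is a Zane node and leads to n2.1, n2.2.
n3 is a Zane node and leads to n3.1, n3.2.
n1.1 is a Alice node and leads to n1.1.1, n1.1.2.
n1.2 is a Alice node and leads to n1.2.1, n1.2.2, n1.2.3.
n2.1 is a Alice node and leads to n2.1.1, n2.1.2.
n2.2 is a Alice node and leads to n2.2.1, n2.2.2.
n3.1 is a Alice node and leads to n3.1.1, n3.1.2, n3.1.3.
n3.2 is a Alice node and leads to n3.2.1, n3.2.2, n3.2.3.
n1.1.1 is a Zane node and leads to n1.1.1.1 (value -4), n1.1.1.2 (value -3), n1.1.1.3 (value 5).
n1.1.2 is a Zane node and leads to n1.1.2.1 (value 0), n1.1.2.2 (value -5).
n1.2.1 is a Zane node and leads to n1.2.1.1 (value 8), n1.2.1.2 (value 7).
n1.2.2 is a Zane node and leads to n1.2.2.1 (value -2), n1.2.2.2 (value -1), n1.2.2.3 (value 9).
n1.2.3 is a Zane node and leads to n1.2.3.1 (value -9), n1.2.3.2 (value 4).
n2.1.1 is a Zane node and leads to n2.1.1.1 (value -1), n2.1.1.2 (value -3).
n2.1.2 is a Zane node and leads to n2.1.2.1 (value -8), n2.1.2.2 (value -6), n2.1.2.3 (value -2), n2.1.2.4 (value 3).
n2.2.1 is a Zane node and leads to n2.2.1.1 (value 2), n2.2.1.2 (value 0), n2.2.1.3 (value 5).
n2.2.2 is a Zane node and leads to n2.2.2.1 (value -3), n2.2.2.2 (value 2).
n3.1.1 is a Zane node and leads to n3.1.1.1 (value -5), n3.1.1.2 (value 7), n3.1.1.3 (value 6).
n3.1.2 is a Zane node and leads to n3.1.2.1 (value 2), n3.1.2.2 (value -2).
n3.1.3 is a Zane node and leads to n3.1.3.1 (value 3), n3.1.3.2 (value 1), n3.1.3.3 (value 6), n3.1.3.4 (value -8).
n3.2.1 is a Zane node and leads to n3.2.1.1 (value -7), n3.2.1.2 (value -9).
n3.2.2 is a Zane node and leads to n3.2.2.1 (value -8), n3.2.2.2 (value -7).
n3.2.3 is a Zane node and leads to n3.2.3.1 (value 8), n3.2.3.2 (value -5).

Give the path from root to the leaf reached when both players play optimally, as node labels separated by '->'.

n1.1.1 (Zane): min(-4, -3, 5) = -4
n1.1.2 (Zane): min(0, -5) = -5
n1.1 (Alice): max(-4, -5) = -4
n1.2.1 (Zane): min(8, 7) = 7
n1.2.2 (Zane): min(-2, -1, 9) = -2
n1.2.3 (Zane): min(-9, 4) = -9
n1.2 (Alice): max(7, -2, -9) = 7
n1 (Zane): min(-4, 7) = -4
n2.1.1 (Zane): min(-1, -3) = -3
n2.1.2 (Zane): min(-8, -6, -2, 3) = -8
n2.1 (Alice): max(-3, -8) = -3
n2.2.1 (Zane): min(2, 0, 5) = 0
n2.2.2 (Zane): min(-3, 2) = -3
n2.2 (Alice): max(0, -3) = 0
n2 (Zane): min(-3, 0) = -3
n3.1.1 (Zane): min(-5, 7, 6) = -5
n3.1.2 (Zane): min(2, -2) = -2
n3.1.3 (Zane): min(3, 1, 6, -8) = -8
n3.1 (Alice): max(-5, -2, -8) = -2
n3.2.1 (Zane): min(-7, -9) = -9
n3.2.2 (Zane): min(-8, -7) = -8
n3.2.3 (Zane): min(8, -5) = -5
n3.2 (Alice): max(-9, -8, -5) = -5
n3 (Zane): min(-2, -5) = -5
root (Alice): max(-4, -3, -5) = -3
At root, Alice picks n2 (highest: -3).
At n2, Zane picks n2.1 (lowest: -3).
At n2.1, Alice picks n2.1.1 (highest: -3).
At n2.1.1, Zane picks n2.1.1.2 (lowest: -3).
Terminal value -3.

root -> n2 -> n2.1 -> n2.1.1 -> n2.1.1.2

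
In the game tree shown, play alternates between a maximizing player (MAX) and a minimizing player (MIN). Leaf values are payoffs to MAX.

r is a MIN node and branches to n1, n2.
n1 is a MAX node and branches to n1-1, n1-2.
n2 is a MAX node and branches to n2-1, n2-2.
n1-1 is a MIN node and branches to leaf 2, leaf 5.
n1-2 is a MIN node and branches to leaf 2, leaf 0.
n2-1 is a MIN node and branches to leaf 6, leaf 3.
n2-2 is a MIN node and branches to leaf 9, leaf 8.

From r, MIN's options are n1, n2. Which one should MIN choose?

n1-1 (MIN): min(2, 5) = 2
n1-2 (MIN): min(2, 0) = 0
n1 (MAX): max(2, 0) = 2
n2-1 (MIN): min(6, 3) = 3
n2-2 (MIN): min(9, 8) = 8
n2 (MAX): max(3, 8) = 8
r (MIN): min(2, 8) = 2
MIN at r wants the lowest of {n1=2, n2=8}, so chooses n1.

n1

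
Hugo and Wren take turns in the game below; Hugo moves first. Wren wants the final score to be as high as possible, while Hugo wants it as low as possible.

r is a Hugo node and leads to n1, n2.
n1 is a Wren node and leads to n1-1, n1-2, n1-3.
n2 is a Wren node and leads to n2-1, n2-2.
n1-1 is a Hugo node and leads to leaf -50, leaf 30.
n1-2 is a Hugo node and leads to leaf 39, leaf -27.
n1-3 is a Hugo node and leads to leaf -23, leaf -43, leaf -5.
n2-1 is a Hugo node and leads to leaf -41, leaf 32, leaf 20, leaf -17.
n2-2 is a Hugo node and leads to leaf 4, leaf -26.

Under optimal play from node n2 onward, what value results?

-26

n2-1 (Hugo): min(-41, 32, 20, -17) = -41
n2-2 (Hugo): min(4, -26) = -26
n2 (Wren): max(-41, -26) = -26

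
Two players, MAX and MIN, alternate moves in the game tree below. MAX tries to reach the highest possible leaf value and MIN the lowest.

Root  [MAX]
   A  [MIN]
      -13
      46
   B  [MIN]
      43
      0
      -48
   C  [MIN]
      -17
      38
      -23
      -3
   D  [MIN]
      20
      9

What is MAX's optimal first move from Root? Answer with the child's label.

D

A (MIN): min(-13, 46) = -13
B (MIN): min(43, 0, -48) = -48
C (MIN): min(-17, 38, -23, -3) = -23
D (MIN): min(20, 9) = 9
Root (MAX): max(-13, -48, -23, 9) = 9
MAX at Root wants the highest of {A=-13, B=-48, C=-23, D=9}, so chooses D.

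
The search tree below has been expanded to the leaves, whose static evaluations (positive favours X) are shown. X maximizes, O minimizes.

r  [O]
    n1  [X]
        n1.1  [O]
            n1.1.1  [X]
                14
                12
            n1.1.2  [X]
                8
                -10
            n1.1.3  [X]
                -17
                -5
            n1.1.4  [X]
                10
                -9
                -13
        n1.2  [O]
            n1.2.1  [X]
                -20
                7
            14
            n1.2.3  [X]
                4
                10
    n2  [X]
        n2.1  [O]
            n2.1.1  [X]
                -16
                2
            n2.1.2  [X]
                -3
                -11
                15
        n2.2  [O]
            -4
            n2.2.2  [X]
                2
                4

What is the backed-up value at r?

n1.1.1 (X): max(14, 12) = 14
n1.1.2 (X): max(8, -10) = 8
n1.1.3 (X): max(-17, -5) = -5
n1.1.4 (X): max(10, -9, -13) = 10
n1.1 (O): min(14, 8, -5, 10) = -5
n1.2.1 (X): max(-20, 7) = 7
n1.2.3 (X): max(4, 10) = 10
n1.2 (O): min(7, 14, 10) = 7
n1 (X): max(-5, 7) = 7
n2.1.1 (X): max(-16, 2) = 2
n2.1.2 (X): max(-3, -11, 15) = 15
n2.1 (O): min(2, 15) = 2
n2.2.2 (X): max(2, 4) = 4
n2.2 (O): min(-4, 4) = -4
n2 (X): max(2, -4) = 2
r (O): min(7, 2) = 2

2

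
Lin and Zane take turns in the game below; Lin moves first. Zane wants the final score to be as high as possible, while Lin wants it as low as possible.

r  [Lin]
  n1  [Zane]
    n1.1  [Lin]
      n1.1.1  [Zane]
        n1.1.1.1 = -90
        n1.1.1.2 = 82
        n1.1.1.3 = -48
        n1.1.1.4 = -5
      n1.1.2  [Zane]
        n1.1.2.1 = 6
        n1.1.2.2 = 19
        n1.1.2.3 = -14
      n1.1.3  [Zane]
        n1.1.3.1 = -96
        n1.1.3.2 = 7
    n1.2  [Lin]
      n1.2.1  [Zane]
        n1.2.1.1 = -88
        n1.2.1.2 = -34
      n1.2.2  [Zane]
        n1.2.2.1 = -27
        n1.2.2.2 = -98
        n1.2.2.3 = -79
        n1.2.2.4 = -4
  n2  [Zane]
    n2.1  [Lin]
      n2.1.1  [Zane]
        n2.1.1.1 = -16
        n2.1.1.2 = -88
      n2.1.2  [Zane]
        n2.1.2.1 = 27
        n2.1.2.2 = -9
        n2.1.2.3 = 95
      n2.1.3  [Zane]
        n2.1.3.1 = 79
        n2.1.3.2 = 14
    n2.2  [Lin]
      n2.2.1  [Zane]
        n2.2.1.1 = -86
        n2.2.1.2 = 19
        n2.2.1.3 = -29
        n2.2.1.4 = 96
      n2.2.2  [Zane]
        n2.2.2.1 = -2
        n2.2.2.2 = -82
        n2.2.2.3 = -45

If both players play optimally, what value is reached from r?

-2

n1.1.1 (Zane): max(-90, 82, -48, -5) = 82
n1.1.2 (Zane): max(6, 19, -14) = 19
n1.1.3 (Zane): max(-96, 7) = 7
n1.1 (Lin): min(82, 19, 7) = 7
n1.2.1 (Zane): max(-88, -34) = -34
n1.2.2 (Zane): max(-27, -98, -79, -4) = -4
n1.2 (Lin): min(-34, -4) = -34
n1 (Zane): max(7, -34) = 7
n2.1.1 (Zane): max(-16, -88) = -16
n2.1.2 (Zane): max(27, -9, 95) = 95
n2.1.3 (Zane): max(79, 14) = 79
n2.1 (Lin): min(-16, 95, 79) = -16
n2.2.1 (Zane): max(-86, 19, -29, 96) = 96
n2.2.2 (Zane): max(-2, -82, -45) = -2
n2.2 (Lin): min(96, -2) = -2
n2 (Zane): max(-16, -2) = -2
r (Lin): min(7, -2) = -2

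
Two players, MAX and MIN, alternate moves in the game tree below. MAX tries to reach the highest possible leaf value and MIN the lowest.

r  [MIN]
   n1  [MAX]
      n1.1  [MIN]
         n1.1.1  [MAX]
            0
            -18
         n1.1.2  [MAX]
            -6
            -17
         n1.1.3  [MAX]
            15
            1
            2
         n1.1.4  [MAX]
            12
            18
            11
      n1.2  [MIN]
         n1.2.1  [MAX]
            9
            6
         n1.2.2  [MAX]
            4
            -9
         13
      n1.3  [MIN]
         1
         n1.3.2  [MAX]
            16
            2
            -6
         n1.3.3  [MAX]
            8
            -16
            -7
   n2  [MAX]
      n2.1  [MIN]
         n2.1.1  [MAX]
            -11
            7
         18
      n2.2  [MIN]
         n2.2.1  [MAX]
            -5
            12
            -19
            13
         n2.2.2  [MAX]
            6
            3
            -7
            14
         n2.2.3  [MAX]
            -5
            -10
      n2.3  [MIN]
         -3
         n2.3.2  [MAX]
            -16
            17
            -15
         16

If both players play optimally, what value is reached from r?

n1.1.1 (MAX): max(0, -18) = 0
n1.1.2 (MAX): max(-6, -17) = -6
n1.1.3 (MAX): max(15, 1, 2) = 15
n1.1.4 (MAX): max(12, 18, 11) = 18
n1.1 (MIN): min(0, -6, 15, 18) = -6
n1.2.1 (MAX): max(9, 6) = 9
n1.2.2 (MAX): max(4, -9) = 4
n1.2 (MIN): min(9, 4, 13) = 4
n1.3.2 (MAX): max(16, 2, -6) = 16
n1.3.3 (MAX): max(8, -16, -7) = 8
n1.3 (MIN): min(1, 16, 8) = 1
n1 (MAX): max(-6, 4, 1) = 4
n2.1.1 (MAX): max(-11, 7) = 7
n2.1 (MIN): min(7, 18) = 7
n2.2.1 (MAX): max(-5, 12, -19, 13) = 13
n2.2.2 (MAX): max(6, 3, -7, 14) = 14
n2.2.3 (MAX): max(-5, -10) = -5
n2.2 (MIN): min(13, 14, -5) = -5
n2.3.2 (MAX): max(-16, 17, -15) = 17
n2.3 (MIN): min(-3, 17, 16) = -3
n2 (MAX): max(7, -5, -3) = 7
r (MIN): min(4, 7) = 4

4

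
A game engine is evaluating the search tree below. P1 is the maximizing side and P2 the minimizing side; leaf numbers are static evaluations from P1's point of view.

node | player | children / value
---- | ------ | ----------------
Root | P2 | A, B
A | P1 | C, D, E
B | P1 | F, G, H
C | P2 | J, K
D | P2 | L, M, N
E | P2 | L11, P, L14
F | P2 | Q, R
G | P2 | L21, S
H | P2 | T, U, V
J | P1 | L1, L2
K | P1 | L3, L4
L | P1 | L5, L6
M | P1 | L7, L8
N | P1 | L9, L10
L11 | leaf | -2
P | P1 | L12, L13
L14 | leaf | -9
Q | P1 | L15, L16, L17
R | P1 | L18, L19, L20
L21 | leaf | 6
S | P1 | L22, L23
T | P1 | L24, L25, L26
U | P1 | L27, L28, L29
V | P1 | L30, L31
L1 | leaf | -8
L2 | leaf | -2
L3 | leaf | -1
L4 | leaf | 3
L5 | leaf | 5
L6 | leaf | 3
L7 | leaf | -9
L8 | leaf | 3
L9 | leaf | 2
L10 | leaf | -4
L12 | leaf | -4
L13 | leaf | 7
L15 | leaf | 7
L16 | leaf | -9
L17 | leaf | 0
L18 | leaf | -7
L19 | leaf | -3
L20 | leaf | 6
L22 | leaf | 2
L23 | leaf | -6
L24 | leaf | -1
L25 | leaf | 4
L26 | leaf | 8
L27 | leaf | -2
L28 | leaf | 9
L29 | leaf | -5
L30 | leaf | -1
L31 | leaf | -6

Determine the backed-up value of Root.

2

J (P1): max(-8, -2) = -2
K (P1): max(-1, 3) = 3
C (P2): min(-2, 3) = -2
L (P1): max(5, 3) = 5
M (P1): max(-9, 3) = 3
N (P1): max(2, -4) = 2
D (P2): min(5, 3, 2) = 2
P (P1): max(-4, 7) = 7
E (P2): min(-2, 7, -9) = -9
A (P1): max(-2, 2, -9) = 2
Q (P1): max(7, -9, 0) = 7
R (P1): max(-7, -3, 6) = 6
F (P2): min(7, 6) = 6
S (P1): max(2, -6) = 2
G (P2): min(6, 2) = 2
T (P1): max(-1, 4, 8) = 8
U (P1): max(-2, 9, -5) = 9
V (P1): max(-1, -6) = -1
H (P2): min(8, 9, -1) = -1
B (P1): max(6, 2, -1) = 6
Root (P2): min(2, 6) = 2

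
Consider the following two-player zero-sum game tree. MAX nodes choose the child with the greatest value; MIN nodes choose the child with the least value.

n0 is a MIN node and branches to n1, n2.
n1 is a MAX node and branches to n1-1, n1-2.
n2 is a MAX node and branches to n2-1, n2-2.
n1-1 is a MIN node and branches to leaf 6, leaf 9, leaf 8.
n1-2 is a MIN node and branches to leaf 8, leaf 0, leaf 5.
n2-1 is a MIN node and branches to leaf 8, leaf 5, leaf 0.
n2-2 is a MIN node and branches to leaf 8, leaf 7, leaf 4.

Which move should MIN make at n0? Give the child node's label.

n2

n1-1 (MIN): min(6, 9, 8) = 6
n1-2 (MIN): min(8, 0, 5) = 0
n1 (MAX): max(6, 0) = 6
n2-1 (MIN): min(8, 5, 0) = 0
n2-2 (MIN): min(8, 7, 4) = 4
n2 (MAX): max(0, 4) = 4
n0 (MIN): min(6, 4) = 4
MIN at n0 wants the lowest of {n1=6, n2=4}, so chooses n2.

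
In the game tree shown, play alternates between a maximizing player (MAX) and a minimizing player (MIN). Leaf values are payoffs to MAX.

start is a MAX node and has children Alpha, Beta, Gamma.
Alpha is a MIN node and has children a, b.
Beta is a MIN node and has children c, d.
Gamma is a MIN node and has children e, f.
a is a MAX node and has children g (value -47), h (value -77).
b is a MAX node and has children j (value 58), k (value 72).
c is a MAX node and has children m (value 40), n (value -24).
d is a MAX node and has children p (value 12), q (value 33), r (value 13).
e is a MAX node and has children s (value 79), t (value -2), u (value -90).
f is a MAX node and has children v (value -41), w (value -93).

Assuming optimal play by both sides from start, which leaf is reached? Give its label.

q

a (MAX): max(-47, -77) = -47
b (MAX): max(58, 72) = 72
Alpha (MIN): min(-47, 72) = -47
c (MAX): max(40, -24) = 40
d (MAX): max(12, 33, 13) = 33
Beta (MIN): min(40, 33) = 33
e (MAX): max(79, -2, -90) = 79
f (MAX): max(-41, -93) = -41
Gamma (MIN): min(79, -41) = -41
start (MAX): max(-47, 33, -41) = 33
At start, MAX picks Beta (highest: 33).
At Beta, MIN picks d (lowest: 33).
At d, MAX picks q (highest: 33).
Terminal value 33.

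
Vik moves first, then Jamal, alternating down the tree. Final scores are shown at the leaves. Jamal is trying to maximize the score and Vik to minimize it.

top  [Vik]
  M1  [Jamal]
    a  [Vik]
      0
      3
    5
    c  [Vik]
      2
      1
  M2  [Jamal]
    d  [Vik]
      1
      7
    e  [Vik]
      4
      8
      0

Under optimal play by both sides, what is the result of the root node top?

1

a (Vik): min(0, 3) = 0
c (Vik): min(2, 1) = 1
M1 (Jamal): max(0, 5, 1) = 5
d (Vik): min(1, 7) = 1
e (Vik): min(4, 8, 0) = 0
M2 (Jamal): max(1, 0) = 1
top (Vik): min(5, 1) = 1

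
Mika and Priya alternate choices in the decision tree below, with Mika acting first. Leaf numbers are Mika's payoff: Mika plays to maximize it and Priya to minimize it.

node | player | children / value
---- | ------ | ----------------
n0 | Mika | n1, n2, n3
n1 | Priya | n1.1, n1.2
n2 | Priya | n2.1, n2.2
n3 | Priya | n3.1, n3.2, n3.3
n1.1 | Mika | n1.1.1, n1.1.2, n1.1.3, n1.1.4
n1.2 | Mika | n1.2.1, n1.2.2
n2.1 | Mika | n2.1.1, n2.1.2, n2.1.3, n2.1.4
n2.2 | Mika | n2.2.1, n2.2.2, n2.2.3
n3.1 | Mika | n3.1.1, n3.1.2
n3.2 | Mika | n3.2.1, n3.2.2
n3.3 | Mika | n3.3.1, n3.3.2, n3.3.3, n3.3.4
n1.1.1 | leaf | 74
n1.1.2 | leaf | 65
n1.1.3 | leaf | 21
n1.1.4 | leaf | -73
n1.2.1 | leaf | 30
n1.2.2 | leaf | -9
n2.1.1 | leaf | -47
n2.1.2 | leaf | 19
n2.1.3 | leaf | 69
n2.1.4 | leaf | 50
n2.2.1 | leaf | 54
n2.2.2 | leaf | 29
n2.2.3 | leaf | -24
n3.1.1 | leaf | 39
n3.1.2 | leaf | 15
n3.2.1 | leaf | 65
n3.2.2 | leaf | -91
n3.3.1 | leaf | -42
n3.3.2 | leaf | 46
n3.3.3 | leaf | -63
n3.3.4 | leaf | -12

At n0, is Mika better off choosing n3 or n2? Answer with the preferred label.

n3.1 (Mika): max(39, 15) = 39
n3.2 (Mika): max(65, -91) = 65
n3.3 (Mika): max(-42, 46, -63, -12) = 46
n3 (Priya): min(39, 65, 46) = 39
n2.1 (Mika): max(-47, 19, 69, 50) = 69
n2.2 (Mika): max(54, 29, -24) = 54
n2 (Priya): min(69, 54) = 54
Mika prefers the higher value; n3=39, n2=54. n2 is better since 54 > 39.

n2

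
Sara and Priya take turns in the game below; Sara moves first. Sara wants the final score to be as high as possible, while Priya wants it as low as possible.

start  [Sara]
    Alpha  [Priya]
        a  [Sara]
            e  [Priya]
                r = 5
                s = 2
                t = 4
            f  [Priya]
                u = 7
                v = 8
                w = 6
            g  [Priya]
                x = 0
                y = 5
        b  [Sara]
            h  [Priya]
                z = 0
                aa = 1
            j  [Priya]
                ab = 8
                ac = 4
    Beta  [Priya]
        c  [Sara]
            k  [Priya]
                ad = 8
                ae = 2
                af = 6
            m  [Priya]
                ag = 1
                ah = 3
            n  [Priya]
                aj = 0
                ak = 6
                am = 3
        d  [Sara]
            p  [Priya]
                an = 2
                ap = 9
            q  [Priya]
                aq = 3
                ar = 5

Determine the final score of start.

e (Priya): min(5, 2, 4) = 2
f (Priya): min(7, 8, 6) = 6
g (Priya): min(0, 5) = 0
a (Sara): max(2, 6, 0) = 6
h (Priya): min(0, 1) = 0
j (Priya): min(8, 4) = 4
b (Sara): max(0, 4) = 4
Alpha (Priya): min(6, 4) = 4
k (Priya): min(8, 2, 6) = 2
m (Priya): min(1, 3) = 1
n (Priya): min(0, 6, 3) = 0
c (Sara): max(2, 1, 0) = 2
p (Priya): min(2, 9) = 2
q (Priya): min(3, 5) = 3
d (Sara): max(2, 3) = 3
Beta (Priya): min(2, 3) = 2
start (Sara): max(4, 2) = 4

4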